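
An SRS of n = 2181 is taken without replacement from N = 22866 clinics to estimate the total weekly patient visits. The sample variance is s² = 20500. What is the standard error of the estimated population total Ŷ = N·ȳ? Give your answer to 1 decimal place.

Var(Ŷ) = N²·Var(ȳ) = N²·(1 − n/N)·s²/n.
f = 2181/22866 = 0.09538179; Var(ȳ) = 0.90461821·20500/2181 = 8.5028305.
Var(Ŷ) = 22866² · 8.5028305 = 4.4457386 × 10^9.
SE(Ŷ) = √(4.4457386 × 10^9) = 66676.4.

66676.4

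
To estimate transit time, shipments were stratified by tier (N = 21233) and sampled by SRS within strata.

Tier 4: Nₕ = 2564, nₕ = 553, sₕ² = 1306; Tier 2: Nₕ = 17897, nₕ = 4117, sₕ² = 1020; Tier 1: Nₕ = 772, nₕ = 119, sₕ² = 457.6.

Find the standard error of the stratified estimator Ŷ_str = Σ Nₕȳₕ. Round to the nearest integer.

8673

Var(Ŷ_str) = Σₕ Nₕ²(1 − fₕ)sₕ²/nₕ.
Tier 4: 2564²·(1 − 553/2564)·1306/553 = 1.217722 × 10^7.
Tier 2: 17897²·(1 − 4117/17897)·1020/4117 = 6.1101062 × 10^7.
Tier 1: 772²·(1 − 119/772)·457.6/119 = 1.9385167 × 10^6.
Sum = 7.5216799 × 10^7.
SE = √(7.5216799 × 10^7) = 8673.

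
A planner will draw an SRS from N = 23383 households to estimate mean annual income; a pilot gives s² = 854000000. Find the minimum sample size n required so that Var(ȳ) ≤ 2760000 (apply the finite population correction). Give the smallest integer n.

Without fpc, n₀ = s²/D = 854000000/2760000 = 309.4203.
With fpc, (1 − n/N)·s²/n ≤ D requires n ≥ n₀/(1 + n₀/N) = 309.4203/(1 + 309.4203/23383) = 305.3793.
Rounding up, n = 306.

306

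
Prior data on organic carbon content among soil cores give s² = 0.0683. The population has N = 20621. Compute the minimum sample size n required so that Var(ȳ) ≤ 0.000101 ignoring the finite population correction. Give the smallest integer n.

Without fpc, n₀ = s²/D = 0.0683/0.000101 = 676.2376.
Rounding up, n = 677.

677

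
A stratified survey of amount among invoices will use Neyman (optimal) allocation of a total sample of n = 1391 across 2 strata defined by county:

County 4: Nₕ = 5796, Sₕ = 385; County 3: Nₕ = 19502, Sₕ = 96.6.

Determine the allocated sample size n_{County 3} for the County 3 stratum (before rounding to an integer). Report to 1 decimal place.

Neyman allocation: nₕ = n·NₕSₕ / Σⱼ NⱼSⱼ.
Σ NⱼSⱼ = 5796·385 + 19502·96.6 = 4.1153532 × 10^6.
n_{County 3} = 1391·19502·96.6 / (4.1153532 × 10^6) = 636.8.

636.8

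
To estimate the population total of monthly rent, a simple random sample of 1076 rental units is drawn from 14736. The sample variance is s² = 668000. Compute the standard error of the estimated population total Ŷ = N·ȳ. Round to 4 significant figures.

Var(Ŷ) = N²·Var(ȳ) = N²·(1 − n/N)·s²/n.
f = 1076/14736 = 0.07301846; Var(ȳ) = 0.92698154·668000/1076 = 575.48668.
Var(Ŷ) = 14736² · 575.48668 = 1.2496676 × 10^11.
SE(Ŷ) = √(1.2496676 × 10^11) = 353500.

353500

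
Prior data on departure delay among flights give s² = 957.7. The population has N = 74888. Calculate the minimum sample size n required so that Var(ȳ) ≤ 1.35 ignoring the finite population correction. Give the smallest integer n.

Without fpc, n₀ = s²/D = 957.7/1.35 = 709.4074.
Rounding up, n = 710.

710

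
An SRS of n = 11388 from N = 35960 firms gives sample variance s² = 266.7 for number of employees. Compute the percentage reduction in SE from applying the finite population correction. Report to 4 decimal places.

f = n/N = 11388/35960 = 0.31668521.
SE_no-fpc = √(s²/n) = 0.15303395; SE_fpc = √((1−f)s²/n) = 0.12650223.
Ratio = √(1−f) = 0.82662857. Reduction = 100·(1 − 0.82662857) = 17.3371%.

17.3371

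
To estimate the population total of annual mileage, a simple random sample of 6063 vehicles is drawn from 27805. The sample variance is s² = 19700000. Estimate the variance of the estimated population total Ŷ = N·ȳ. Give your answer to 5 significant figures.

1.9643 × 10^12

Var(Ŷ) = N²·Var(ȳ) = N²·(1 − n/N)·s²/n.
f = 6063/27805 = 0.21805431; Var(ȳ) = 0.78194569·19700000/6063 = 2540.7109.
Var(Ŷ) = 27805² · 2540.7109 = 1.9642694 × 10^12.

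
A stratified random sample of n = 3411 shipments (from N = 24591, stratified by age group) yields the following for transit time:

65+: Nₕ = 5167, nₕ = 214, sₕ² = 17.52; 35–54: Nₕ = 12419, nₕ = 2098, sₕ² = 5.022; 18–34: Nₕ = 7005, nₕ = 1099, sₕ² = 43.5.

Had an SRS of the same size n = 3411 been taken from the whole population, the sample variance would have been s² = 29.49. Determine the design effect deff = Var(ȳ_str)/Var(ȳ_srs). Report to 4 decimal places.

Var(ȳ_str) = Σ Wₕ²(1−fₕ)sₕ²/nₕ with Wₕ = Nₕ/24591:
  65+: (5167/24591)²·(1−214/5167)·17.52/214 = 0.0034647726
  35–54: (12419/24591)²·(1−2098/12419)·5.022/2098 = 5.0737288 × 10^-4
  18–34: (7005/24591)²·(1−1099/7005)·43.5/1099 = 0.0027079508
  → Var(ȳ_str) = 0.0066800963.
Var(ȳ_srs) = (1 − 3411/24591)·29.49/3411 = 0.0074463393.
deff = 0.0066800963 / 0.0074463393 = 0.8971.

0.8971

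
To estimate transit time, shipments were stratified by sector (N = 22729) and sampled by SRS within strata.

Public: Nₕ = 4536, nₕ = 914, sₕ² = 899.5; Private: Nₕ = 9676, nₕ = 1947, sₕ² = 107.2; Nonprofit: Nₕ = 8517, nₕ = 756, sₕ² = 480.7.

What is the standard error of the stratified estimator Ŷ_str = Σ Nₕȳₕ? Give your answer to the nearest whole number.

Var(Ŷ_str) = Σₕ Nₕ²(1 − fₕ)sₕ²/nₕ.
Public: 4536²·(1 − 914/4536)·899.5/914 = 1.6168751 × 10^7.
Private: 9676²·(1 − 1947/9676)·107.2/1947 = 4.1176365 × 10^6.
Nonprofit: 8517²·(1 − 756/8517)·480.7/756 = 4.2029736 × 10^7.
Sum = 6.2316124 × 10^7.
SE = √(6.2316124 × 10^7) = 7894.

7894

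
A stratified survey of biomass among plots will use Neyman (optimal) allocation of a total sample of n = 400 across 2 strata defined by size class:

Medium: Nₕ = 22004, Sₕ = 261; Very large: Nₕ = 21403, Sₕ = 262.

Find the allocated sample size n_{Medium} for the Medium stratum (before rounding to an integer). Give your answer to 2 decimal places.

202.39

Neyman allocation: nₕ = n·NₕSₕ / Σⱼ NⱼSⱼ.
Σ NⱼSⱼ = 22004·261 + 21403·262 = 1.135063 × 10^7.
n_{Medium} = 400·22004·261 / (1.135063 × 10^7) = 202.39.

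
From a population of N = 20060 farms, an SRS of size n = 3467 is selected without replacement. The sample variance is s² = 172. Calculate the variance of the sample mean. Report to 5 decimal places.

0.04104

Under SRS without replacement, Var(ȳ) = (1 − f)·s²/n with f = n/N = 3467/20060 = 0.17283151.
Var(ȳ) = (1 − 0.17283151)·172/3467 = 0.82716849·0.049610614 = 0.041036337.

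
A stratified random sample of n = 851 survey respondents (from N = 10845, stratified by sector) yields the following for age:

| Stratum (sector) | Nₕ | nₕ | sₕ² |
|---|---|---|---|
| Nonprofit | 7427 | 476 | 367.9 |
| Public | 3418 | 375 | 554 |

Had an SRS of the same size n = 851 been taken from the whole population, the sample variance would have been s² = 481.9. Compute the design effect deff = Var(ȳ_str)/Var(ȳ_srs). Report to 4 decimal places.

0.9005

Var(ȳ_str) = Σ Wₕ²(1−fₕ)sₕ²/nₕ with Wₕ = Nₕ/10845:
  Nonprofit: (7427/10845)²·(1−476/7427)·367.9/476 = 0.33925358
  Public: (3418/10845)²·(1−375/3418)·554/375 = 0.13064518
  → Var(ȳ_str) = 0.46989876.
Var(ȳ_srs) = (1 − 851/10845)·481.9/851 = 0.52183975.
deff = 0.46989876 / 0.52183975 = 0.9005.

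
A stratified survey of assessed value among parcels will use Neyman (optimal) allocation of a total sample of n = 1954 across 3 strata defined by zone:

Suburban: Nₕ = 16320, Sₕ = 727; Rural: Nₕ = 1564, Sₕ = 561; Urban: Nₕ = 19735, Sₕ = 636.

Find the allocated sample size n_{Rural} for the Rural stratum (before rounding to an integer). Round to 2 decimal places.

Neyman allocation: nₕ = n·NₕSₕ / Σⱼ NⱼSⱼ.
Σ NⱼSⱼ = 16320·727 + 1564·561 + 19735·636 = 2.5293504 × 10^7.
n_{Rural} = 1954·1564·561 / (2.5293504 × 10^7) = 67.78.

67.78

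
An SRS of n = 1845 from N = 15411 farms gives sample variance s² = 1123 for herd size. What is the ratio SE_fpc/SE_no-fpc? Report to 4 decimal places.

f = n/N = 1845/15411 = 0.11971968.
SE_no-fpc = √(s²/n) = 0.7801744; SE_fpc = √((1−f)s²/n) = 0.73198501.
Ratio = √(1−f) = 0.93823255.

0.9382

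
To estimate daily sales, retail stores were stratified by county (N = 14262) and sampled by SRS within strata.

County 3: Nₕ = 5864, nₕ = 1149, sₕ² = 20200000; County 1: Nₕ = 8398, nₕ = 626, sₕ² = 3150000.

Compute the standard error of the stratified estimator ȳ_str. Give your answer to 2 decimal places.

Var(ȳ_str) = Σₕ Wₕ²(1 − fₕ)sₕ²/nₕ with Wₕ = Nₕ/N, N = 14262.
County 3: Wₕ = 0.41116253; term = 0.41116253²·(1 − 0.19594134)·20200000/1149 = 2389.7151.
County 1: Wₕ = 0.58883747; term = 0.58883747²·(1 − 0.07454156)·3150000/626 = 1614.6709.
Sum = 4004.386.
SE = √(4004.386) = 63.28.

63.28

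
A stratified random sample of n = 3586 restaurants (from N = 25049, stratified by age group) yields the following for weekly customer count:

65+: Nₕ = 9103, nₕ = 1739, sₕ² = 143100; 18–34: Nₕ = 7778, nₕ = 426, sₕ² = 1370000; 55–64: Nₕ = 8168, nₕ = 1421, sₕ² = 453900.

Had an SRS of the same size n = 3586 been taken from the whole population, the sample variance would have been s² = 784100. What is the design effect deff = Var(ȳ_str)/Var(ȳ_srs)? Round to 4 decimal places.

1.7610

Var(ȳ_str) = Σ Wₕ²(1−fₕ)sₕ²/nₕ with Wₕ = Nₕ/25049:
  65+: (9103/25049)²·(1−1739/9103)·143100/1739 = 8.7913909
  18–34: (7778/25049)²·(1−426/7778)·1370000/426 = 293.09177
  55–64: (8168/25049)²·(1−1421/8168)·453900/1421 = 28.055096
  → Var(ȳ_str) = 329.93826.
Var(ȳ_srs) = (1 − 3586/25049)·784100/3586 = 187.35324.
deff = 329.93826 / 187.35324 = 1.7610.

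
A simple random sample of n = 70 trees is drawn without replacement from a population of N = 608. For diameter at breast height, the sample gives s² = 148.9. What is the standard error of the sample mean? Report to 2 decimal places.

Under SRS without replacement, Var(ȳ) = (1 − f)·s²/n with f = n/N = 70/608 = 0.11513158.
Var(ȳ) = (1 − 0.11513158)·148.9/70 = 0.88486842·2.1271429 = 1.8822415.
SE(ȳ) = √(1.8822415) = 1.37.

1.37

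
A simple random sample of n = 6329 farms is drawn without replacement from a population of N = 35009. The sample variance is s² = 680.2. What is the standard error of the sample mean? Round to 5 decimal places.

Under SRS without replacement, Var(ȳ) = (1 − f)·s²/n with f = n/N = 6329/35009 = 0.18078208.
Var(ȳ) = (1 − 0.18078208)·680.2/6329 = 0.81921792·0.10747353 = 0.088044245.
SE(ȳ) = √(0.088044245) = 0.29672.

0.29672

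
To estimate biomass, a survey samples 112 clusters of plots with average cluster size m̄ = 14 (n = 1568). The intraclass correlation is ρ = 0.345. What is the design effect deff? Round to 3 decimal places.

5.485

deff = 1 + (14 − 1)·0.345 = 1 + 4.485 = 5.485.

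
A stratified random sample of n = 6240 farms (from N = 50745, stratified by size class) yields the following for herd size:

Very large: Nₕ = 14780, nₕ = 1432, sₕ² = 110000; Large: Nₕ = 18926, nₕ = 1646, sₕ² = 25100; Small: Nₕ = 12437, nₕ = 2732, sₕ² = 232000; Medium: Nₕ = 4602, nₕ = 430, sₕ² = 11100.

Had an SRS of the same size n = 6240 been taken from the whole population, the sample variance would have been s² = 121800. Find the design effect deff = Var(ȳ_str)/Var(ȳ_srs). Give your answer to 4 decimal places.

Var(ȳ_str) = Σ Wₕ²(1−fₕ)sₕ²/nₕ with Wₕ = Nₕ/50745:
  Very large: (14780/50745)²·(1−1432/14780)·110000/1432 = 5.8850992
  Large: (18926/50745)²·(1−1646/18926)·25100/1646 = 1.9366893
  Small: (12437/50745)²·(1−2732/12437)·232000/2732 = 3.980448
  Medium: (4602/50745)²·(1−430/4602)·11100/430 = 0.19246817
  → Var(ȳ_str) = 11.994705.
Var(ȳ_srs) = (1 − 6240/50745)·121800/6240 = 17.118994.
deff = 11.994705 / 17.118994 = 0.7007.

0.7007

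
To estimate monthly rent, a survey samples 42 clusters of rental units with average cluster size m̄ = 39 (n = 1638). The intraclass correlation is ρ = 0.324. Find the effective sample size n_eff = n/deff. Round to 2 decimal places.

deff = 1 + (39 − 1)·0.324 = 1 + 12.312 = 13.312.
n_eff = 1638 / 13.312 = 123.05.

123.05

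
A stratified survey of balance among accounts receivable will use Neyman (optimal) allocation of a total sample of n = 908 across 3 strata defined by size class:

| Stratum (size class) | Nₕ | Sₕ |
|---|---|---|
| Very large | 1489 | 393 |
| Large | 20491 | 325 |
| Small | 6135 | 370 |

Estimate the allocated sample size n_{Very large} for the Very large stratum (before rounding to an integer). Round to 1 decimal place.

55.8

Neyman allocation: nₕ = n·NₕSₕ / Σⱼ NⱼSⱼ.
Σ NⱼSⱼ = 1489·393 + 20491·325 + 6135·370 = 9.514702 × 10^6.
n_{Very large} = 908·1489·393 / (9.514702 × 10^6) = 55.8.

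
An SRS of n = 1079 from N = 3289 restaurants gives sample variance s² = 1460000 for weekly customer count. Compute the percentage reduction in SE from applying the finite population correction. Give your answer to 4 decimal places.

f = n/N = 1079/3289 = 0.32806324.
SE_no-fpc = √(s²/n) = 36.784572; SE_fpc = √((1−f)s²/n) = 30.152957.
Ratio = √(1−f) = 0.81971749. Reduction = 100·(1 − 0.81971749) = 18.0283%.

18.0283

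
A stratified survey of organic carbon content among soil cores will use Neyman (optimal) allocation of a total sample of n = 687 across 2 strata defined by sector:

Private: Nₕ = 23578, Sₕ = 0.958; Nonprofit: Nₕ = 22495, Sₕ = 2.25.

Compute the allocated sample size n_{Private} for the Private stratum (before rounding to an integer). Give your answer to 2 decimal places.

Neyman allocation: nₕ = n·NₕSₕ / Σⱼ NⱼSⱼ.
Σ NⱼSⱼ = 23578·0.958 + 22495·2.25 = 73201.474.
n_{Private} = 687·23578·0.958 / 73201.474 = 211.99.

211.99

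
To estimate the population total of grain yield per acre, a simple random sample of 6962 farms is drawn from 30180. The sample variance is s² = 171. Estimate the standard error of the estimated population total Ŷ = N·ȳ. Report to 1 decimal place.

4148.6

Var(Ŷ) = N²·Var(ȳ) = N²·(1 − n/N)·s²/n.
f = 6962/30180 = 0.23068257; Var(ȳ) = 0.76931743·171/6962 = 0.018895904.
Var(Ŷ) = 30180² · 0.018895904 = 1.7211002 × 10^7.
SE(Ŷ) = √(1.7211002 × 10^7) = 4148.6.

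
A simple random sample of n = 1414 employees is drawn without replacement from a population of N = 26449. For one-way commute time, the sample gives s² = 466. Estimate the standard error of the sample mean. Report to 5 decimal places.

Under SRS without replacement, Var(ȳ) = (1 − f)·s²/n with f = n/N = 1414/26449 = 0.05346138.
Var(ȳ) = (1 − 0.05346138)·466/1414 = 0.94653862·0.32956153 = 0.31194271.
SE(ȳ) = √(0.31194271) = 0.55852.

0.55852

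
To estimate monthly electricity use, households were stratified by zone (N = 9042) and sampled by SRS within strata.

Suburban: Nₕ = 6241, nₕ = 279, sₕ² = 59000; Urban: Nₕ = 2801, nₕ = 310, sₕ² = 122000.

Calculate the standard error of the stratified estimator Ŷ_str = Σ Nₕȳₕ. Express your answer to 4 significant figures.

103000

Var(Ŷ_str) = Σₕ Nₕ²(1 − fₕ)sₕ²/nₕ.
Suburban: 6241²·(1 − 279/6241)·59000/279 = 7.8685365 × 10^9.
Urban: 2801²·(1 − 310/2801)·122000/310 = 2.7459016 × 10^9.
Sum = 1.0614438 × 10^10.
SE = √(1.0614438 × 10^10) = 103000.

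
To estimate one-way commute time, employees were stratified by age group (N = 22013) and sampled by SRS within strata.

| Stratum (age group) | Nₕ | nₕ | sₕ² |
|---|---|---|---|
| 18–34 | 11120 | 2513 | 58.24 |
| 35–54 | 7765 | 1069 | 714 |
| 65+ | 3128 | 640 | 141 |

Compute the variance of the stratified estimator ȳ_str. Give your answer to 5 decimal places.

0.07978

Var(ȳ_str) = Σₕ Wₕ²(1 − fₕ)sₕ²/nₕ with Wₕ = Nₕ/N, N = 22013.
18–34: Wₕ = 0.50515604; term = 0.50515604²·(1 − 0.22598921)·58.24/2513 = 0.0045774857.
35–54: Wₕ = 0.35274610; term = 0.35274610²·(1 − 0.13766903)·714/1069 = 0.071666954.
65+: Wₕ = 0.14209785; term = 0.14209785²·(1 − 0.20460358)·141/640 = 0.0035383256.
Sum = 0.079782765.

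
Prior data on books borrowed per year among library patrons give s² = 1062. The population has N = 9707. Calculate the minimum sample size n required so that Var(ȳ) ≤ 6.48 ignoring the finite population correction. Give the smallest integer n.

Without fpc, n₀ = s²/D = 1062/6.48 = 163.8889.
Rounding up, n = 164.

164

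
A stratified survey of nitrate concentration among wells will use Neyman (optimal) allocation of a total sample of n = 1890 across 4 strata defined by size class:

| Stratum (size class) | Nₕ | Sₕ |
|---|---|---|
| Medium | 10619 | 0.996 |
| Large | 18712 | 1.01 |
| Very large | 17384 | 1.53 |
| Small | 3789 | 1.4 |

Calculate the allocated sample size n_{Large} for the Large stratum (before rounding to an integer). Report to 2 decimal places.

Neyman allocation: nₕ = n·NₕSₕ / Σⱼ NⱼSⱼ.
Σ NⱼSⱼ = 10619·0.996 + 18712·1.01 + 17384·1.53 + 3789·1.4 = 61377.764.
n_{Large} = 1890·18712·1.01 / 61377.764 = 581.96.

581.96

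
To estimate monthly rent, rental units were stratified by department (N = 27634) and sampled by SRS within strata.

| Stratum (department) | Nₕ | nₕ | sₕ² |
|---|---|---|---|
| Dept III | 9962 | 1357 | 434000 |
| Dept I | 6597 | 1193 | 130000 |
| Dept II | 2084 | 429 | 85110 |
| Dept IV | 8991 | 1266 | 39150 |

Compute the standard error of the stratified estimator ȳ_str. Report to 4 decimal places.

Var(ȳ_str) = Σₕ Wₕ²(1 − fₕ)sₕ²/nₕ with Wₕ = Nₕ/N, N = 27634.
Dept III: Wₕ = 0.36049794; term = 0.36049794²·(1 − 0.13621763)·434000/1357 = 35.902095.
Dept I: Wₕ = 0.23872765; term = 0.23872765²·(1 − 0.18083978)·130000/1193 = 5.0871814.
Dept II: Wₕ = 0.07541434; term = 0.07541434²·(1 − 0.20585413)·85110/429 = 0.89604847.
Dept IV: Wₕ = 0.32536006; term = 0.32536006²·(1 − 0.14080747)·39150/1266 = 2.8126587.
Sum = 44.697984.
SE = √(44.697984) = 6.6857.

6.6857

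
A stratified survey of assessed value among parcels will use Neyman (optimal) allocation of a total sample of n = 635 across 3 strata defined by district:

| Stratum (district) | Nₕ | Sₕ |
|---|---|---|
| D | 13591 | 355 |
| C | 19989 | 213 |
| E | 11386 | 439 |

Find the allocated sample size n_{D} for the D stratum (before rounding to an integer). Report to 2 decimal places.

Neyman allocation: nₕ = n·NₕSₕ / Σⱼ NⱼSⱼ.
Σ NⱼSⱼ = 13591·355 + 19989·213 + 11386·439 = 1.4080916 × 10^7.
n_{D} = 635·13591·355 / (1.4080916 × 10^7) = 217.58.

217.58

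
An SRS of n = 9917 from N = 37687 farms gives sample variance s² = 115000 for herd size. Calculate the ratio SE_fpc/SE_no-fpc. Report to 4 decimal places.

f = n/N = 9917/37687 = 0.26314114.
SE_no-fpc = √(s²/n) = 3.4053265; SE_fpc = √((1−f)s²/n) = 2.9231488.
Ratio = √(1−f) = 0.85840484.

0.8584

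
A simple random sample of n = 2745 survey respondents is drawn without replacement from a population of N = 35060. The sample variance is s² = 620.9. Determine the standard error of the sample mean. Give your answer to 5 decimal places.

Under SRS without replacement, Var(ȳ) = (1 − f)·s²/n with f = n/N = 2745/35060 = 0.07829435.
Var(ȳ) = (1 − 0.07829435)·620.9/2745 = 0.92170565·0.22619308 = 0.20848344.
SE(ȳ) = √(0.20848344) = 0.45660.

0.45660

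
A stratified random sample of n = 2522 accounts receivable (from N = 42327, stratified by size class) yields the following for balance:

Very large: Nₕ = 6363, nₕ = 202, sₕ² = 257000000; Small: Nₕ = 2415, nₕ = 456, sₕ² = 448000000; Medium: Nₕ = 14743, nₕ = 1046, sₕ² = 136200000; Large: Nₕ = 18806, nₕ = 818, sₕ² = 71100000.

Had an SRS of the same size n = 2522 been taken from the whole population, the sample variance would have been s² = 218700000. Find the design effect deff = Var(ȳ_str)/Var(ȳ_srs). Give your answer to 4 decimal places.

0.7544

Var(ȳ_str) = Σ Wₕ²(1−fₕ)sₕ²/nₕ with Wₕ = Nₕ/42327:
  Very large: (6363/42327)²·(1−202/6363)·257000000/202 = 27839.402
  Small: (2415/42327)²·(1−456/2415)·448000000/456 = 2594.3572
  Medium: (14743/42327)²·(1−1046/14743)·136200000/1046 = 14676.475
  Large: (18806/42327)²·(1−818/18806)·71100000/818 = 16411.967
  → Var(ȳ_str) = 61522.201.
Var(ȳ_srs) = (1 − 2522/42327)·218700000/2522 = 81549.977.
deff = 61522.201 / 81549.977 = 0.7544.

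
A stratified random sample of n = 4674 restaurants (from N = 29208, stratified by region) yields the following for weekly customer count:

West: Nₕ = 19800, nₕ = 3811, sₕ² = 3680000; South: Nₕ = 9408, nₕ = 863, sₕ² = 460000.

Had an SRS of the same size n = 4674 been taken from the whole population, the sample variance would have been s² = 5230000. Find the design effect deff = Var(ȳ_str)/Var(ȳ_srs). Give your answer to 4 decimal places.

0.4347

Var(ȳ_str) = Σ Wₕ²(1−fₕ)sₕ²/nₕ with Wₕ = Nₕ/29208:
  West: (19800/29208)²·(1−3811/19800)·3680000/3811 = 358.33706
  South: (9408/29208)²·(1−863/9408)·460000/863 = 50.228796
  → Var(ȳ_str) = 408.56586.
Var(ȳ_srs) = (1 − 4674/29208)·5230000/4674 = 939.8954.
deff = 408.56586 / 939.8954 = 0.4347.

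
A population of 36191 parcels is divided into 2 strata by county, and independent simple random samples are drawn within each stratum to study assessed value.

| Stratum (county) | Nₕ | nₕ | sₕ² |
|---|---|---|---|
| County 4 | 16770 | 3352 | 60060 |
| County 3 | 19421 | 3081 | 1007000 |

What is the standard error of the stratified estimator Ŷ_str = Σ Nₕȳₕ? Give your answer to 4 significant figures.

Var(Ŷ_str) = Σₕ Nₕ²(1 − fₕ)sₕ²/nₕ.
County 4: 16770²·(1 − 3352/16770)·60060/3352 = 4.0318296 × 10^9.
County 3: 19421²·(1 − 3081/19421)·1007000/3081 = 1.0371974 × 10^11.
Sum = 1.0775157 × 10^11.
SE = √(1.0775157 × 10^11) = 328300.

328300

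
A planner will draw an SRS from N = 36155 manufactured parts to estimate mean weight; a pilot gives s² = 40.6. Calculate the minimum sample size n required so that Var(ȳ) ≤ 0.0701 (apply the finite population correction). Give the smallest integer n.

Without fpc, n₀ = s²/D = 40.6/0.0701 = 579.1726.
With fpc, (1 − n/N)·s²/n ≤ D requires n ≥ n₀/(1 + n₀/N) = 579.1726/(1 + 579.1726/36155) = 570.0410.
Rounding up, n = 571.

571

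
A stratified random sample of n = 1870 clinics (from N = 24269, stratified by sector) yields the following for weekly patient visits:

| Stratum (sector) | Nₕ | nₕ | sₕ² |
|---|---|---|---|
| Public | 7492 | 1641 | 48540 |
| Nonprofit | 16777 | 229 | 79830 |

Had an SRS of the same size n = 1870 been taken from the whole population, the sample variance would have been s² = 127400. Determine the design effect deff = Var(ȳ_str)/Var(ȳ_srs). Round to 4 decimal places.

Var(ȳ_str) = Σ Wₕ²(1−fₕ)sₕ²/nₕ with Wₕ = Nₕ/24269:
  Public: (7492/24269)²·(1−1641/7492)·48540/1641 = 2.2014828
  Nonprofit: (16777/24269)²·(1−229/16777)·79830/229 = 164.31859
  → Var(ȳ_str) = 166.52007.
Var(ȳ_srs) = (1 − 1870/24269)·127400/1870 = 62.878847.
deff = 166.52007 / 62.878847 = 2.6483.

2.6483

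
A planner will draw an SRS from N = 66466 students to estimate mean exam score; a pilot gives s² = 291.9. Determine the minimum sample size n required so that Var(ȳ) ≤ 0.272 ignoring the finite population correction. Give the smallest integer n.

Without fpc, n₀ = s²/D = 291.9/0.272 = 1073.1618.
Rounding up, n = 1074.

1074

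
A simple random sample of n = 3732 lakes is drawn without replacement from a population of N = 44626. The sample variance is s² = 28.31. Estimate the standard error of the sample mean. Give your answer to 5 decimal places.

0.08337

Under SRS without replacement, Var(ȳ) = (1 − f)·s²/n with f = n/N = 3732/44626 = 0.08362838.
Var(ȳ) = (1 − 0.08362838)·28.31/3732 = 0.91637162·0.0075857449 = 0.0069513614.
SE(ȳ) = √(0.0069513614) = 0.08337.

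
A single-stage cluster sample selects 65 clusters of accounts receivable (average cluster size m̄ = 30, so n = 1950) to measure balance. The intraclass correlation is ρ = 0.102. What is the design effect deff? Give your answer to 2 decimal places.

deff = 1 + (30 − 1)·0.102 = 1 + 2.958 = 3.958.

3.96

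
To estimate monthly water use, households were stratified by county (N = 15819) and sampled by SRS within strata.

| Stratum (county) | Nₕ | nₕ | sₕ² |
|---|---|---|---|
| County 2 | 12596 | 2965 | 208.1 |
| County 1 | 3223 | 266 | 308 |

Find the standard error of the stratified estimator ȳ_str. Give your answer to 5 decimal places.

Var(ȳ_str) = Σₕ Wₕ²(1 − fₕ)sₕ²/nₕ with Wₕ = Nₕ/N, N = 15819.
County 2: Wₕ = 0.79625766; term = 0.79625766²·(1 − 0.23539219)·208.1/2965 = 0.034024626.
County 1: Wₕ = 0.20374234; term = 0.20374234²·(1 − 0.08253180)·308/266 = 0.044098382.
Sum = 0.078123008.
SE = √(0.078123008) = 0.27950.

0.27950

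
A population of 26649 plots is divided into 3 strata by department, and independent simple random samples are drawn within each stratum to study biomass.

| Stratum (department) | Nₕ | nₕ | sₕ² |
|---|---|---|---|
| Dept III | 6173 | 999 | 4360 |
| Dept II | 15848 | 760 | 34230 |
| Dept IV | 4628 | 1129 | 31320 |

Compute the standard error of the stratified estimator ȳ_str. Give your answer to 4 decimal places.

Var(ȳ_str) = Σₕ Wₕ²(1 − fₕ)sₕ²/nₕ with Wₕ = Nₕ/N, N = 26649.
Dept III: Wₕ = 0.23164096; term = 0.23164096²·(1 − 0.16183379)·4360/999 = 0.19628263.
Dept II: Wₕ = 0.59469398; term = 0.59469398²·(1 − 0.04795558)·34230/760 = 15.164832.
Dept IV: Wₕ = 0.17366505; term = 0.17366505²·(1 − 0.24394987)·31320/1129 = 0.63256225.
Sum = 15.993677.
SE = √(15.993677) = 3.9992.

3.9992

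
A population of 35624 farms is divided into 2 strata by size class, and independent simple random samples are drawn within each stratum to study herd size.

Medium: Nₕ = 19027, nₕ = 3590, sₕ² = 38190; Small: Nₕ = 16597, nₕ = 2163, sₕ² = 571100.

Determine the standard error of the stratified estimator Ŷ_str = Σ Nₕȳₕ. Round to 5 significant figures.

257640

Var(Ŷ_str) = Σₕ Nₕ²(1 − fₕ)sₕ²/nₕ.
Medium: 19027²·(1 − 3590/19027)·38190/3590 = 3.1245569 × 10^9.
Small: 16597²·(1 − 2163/16597)·571100/2163 = 6.3251661 × 10^10.
Sum = 6.6376218 × 10^10.
SE = √(6.6376218 × 10^10) = 257640.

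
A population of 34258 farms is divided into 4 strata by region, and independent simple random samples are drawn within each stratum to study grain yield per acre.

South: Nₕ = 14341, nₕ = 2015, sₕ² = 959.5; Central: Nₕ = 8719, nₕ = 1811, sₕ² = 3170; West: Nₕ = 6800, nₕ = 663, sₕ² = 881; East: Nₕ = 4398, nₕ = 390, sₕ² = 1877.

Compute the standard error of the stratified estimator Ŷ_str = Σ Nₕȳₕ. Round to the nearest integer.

Var(Ŷ_str) = Σₕ Nₕ²(1 − fₕ)sₕ²/nₕ.
South: 14341²·(1 − 2015/14341)·959.5/2015 = 8.4172752 × 10^7.
Central: 8719²·(1 − 1811/8719)·3170/1811 = 1.0542893 × 10^8.
West: 6800²·(1 − 663/6800)·881/663 = 5.5453303 × 10^7.
East: 4398²·(1 − 390/4398)·1877/390 = 8.4836473 × 10^7.
Sum = 3.2989146 × 10^8.
SE = √(3.2989146 × 10^8) = 18163.

18163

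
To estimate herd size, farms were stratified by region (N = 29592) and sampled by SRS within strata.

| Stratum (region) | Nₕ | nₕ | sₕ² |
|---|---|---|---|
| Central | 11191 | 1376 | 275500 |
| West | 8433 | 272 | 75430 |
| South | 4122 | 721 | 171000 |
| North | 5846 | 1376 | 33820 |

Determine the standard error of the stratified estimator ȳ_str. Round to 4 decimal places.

7.1721

Var(ȳ_str) = Σₕ Wₕ²(1 − fₕ)sₕ²/nₕ with Wₕ = Nₕ/N, N = 29592.
Central: Wₕ = 0.37817653; term = 0.37817653²·(1 − 0.12295595)·275500/1376 = 25.113875.
West: Wₕ = 0.28497567; term = 0.28497567²·(1 − 0.03225424)·75430/272 = 21.794758.
South: Wₕ = 0.13929440; term = 0.13929440²·(1 − 0.17491509)·171000/721 = 3.7968796.
North: Wₕ = 0.19755339; term = 0.19755339²·(1 − 0.23537462)·33820/1376 = 0.73345398.
Sum = 51.438967.
SE = √(51.438967) = 7.1721.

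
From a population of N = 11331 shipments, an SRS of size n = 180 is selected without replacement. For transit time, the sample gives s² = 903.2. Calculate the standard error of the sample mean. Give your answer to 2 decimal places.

Under SRS without replacement, Var(ȳ) = (1 − f)·s²/n with f = n/N = 180/11331 = 0.01588562.
Var(ȳ) = (1 − 0.01588562)·903.2/180 = 0.98411438·5.0177778 = 4.9380672.
SE(ȳ) = √(4.9380672) = 2.22.

2.22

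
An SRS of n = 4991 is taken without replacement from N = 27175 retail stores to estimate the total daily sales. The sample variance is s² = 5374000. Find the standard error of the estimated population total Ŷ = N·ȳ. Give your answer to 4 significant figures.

805700

Var(Ŷ) = N²·Var(ȳ) = N²·(1 − n/N)·s²/n.
f = 4991/27175 = 0.18366145; Var(ȳ) = 0.81633855·5374000/4991 = 878.98284.
Var(Ŷ) = 27175² · 878.98284 = 6.491118 × 10^11.
SE(Ŷ) = √(6.491118 × 10^11) = 805700.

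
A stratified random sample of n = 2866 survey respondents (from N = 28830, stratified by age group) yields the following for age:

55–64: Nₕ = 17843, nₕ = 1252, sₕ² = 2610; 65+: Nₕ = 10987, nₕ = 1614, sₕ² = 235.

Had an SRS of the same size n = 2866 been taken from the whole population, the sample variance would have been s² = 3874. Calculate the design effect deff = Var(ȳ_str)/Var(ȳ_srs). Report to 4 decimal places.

0.6247

Var(ȳ_str) = Σ Wₕ²(1−fₕ)sₕ²/nₕ with Wₕ = Nₕ/28830:
  55–64: (17843/28830)²·(1−1252/17843)·2610/1252 = 0.7424844
  65+: (10987/28830)²·(1−1614/10987)·235/1614 = 0.018039844
  → Var(ȳ_str) = 0.76052424.
Var(ȳ_srs) = (1 − 2866/28830)·3874/2866 = 1.2173358.
deff = 0.76052424 / 1.2173358 = 0.6247.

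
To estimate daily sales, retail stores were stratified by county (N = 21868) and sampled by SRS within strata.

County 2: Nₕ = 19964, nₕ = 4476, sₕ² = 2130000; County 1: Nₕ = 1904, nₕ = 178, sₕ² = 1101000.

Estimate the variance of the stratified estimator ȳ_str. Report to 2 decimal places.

350.20

Var(ȳ_str) = Σₕ Wₕ²(1 − fₕ)sₕ²/nₕ with Wₕ = Nₕ/N, N = 21868.
County 2: Wₕ = 0.91293214; term = 0.91293214²·(1 − 0.22420357)·2130000/4476 = 307.69065.
County 1: Wₕ = 0.08706786; term = 0.08706786²·(1 − 0.09348739)·1101000/178 = 42.506654.
Sum = 350.1973.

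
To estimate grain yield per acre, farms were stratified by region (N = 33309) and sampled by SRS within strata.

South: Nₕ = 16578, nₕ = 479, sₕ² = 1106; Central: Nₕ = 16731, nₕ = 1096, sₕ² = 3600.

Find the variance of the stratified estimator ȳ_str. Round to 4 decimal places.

Var(ȳ_str) = Σₕ Wₕ²(1 − fₕ)sₕ²/nₕ with Wₕ = Nₕ/N, N = 33309.
South: Wₕ = 0.49770332; term = 0.49770332²·(1 − 0.02889371)·1106/479 = 0.5554276.
Central: Wₕ = 0.50229668; term = 0.50229668²·(1 − 0.06550714)·3600/1096 = 0.77444137.
Sum = 1.329869.

1.3299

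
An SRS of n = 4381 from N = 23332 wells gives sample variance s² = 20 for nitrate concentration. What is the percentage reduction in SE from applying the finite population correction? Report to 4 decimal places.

9.8761

f = n/N = 4381/23332 = 0.18776787.
SE_no-fpc = √(s²/n) = 0.067566025; SE_fpc = √((1−f)s²/n) = 0.060893152.
Ratio = √(1−f) = 0.90123922. Reduction = 100·(1 − 0.90123922) = 9.8761%.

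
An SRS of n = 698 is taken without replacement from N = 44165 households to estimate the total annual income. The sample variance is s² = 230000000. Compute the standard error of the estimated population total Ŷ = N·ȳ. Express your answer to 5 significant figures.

2.5151 × 10^7

Var(Ŷ) = N²·Var(ȳ) = N²·(1 − n/N)·s²/n.
f = 698/44165 = 0.01580437; Var(ȳ) = 0.98419563·230000000/698 = 324305.15.
Var(Ŷ) = 44165² · 324305.15 = 6.3257251 × 10^14.
SE(Ŷ) = √(6.3257251 × 10^14) = 2.5151 × 10^7.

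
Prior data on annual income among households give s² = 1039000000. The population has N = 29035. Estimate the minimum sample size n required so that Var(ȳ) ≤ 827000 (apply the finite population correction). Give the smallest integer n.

Without fpc, n₀ = s²/D = 1039000000/827000 = 1256.3482.
With fpc, (1 − n/N)·s²/n ≤ D requires n ≥ n₀/(1 + n₀/N) = 1256.3482/(1 + 1256.3482/29035) = 1204.2406.
Rounding up, n = 1205.

1205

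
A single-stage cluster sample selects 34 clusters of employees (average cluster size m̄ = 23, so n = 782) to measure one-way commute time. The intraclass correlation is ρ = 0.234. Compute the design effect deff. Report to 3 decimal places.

deff = 1 + (23 − 1)·0.234 = 1 + 5.148 = 6.148.

6.148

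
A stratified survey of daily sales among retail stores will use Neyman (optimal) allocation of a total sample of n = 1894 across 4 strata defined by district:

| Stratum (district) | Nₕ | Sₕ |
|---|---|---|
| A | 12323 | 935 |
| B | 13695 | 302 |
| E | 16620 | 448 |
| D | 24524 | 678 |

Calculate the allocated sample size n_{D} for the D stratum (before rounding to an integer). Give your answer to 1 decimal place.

Neyman allocation: nₕ = n·NₕSₕ / Σⱼ NⱼSⱼ.
Σ NⱼSⱼ = 12323·935 + 13695·302 + 16620·448 + 24524·678 = 3.9730927 × 10^7.
n_{D} = 1894·24524·678 / (3.9730927 × 10^7) = 792.6.

792.6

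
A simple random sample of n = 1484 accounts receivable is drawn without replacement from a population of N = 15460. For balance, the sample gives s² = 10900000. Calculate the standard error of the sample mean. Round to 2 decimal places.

81.49

Under SRS without replacement, Var(ȳ) = (1 − f)·s²/n with f = n/N = 1484/15460 = 0.09598965.
Var(ȳ) = (1 − 0.09598965)·10900000/1484 = 0.90401035·7345.0135 = 6639.9682.
SE(ȳ) = √(6639.9682) = 81.49.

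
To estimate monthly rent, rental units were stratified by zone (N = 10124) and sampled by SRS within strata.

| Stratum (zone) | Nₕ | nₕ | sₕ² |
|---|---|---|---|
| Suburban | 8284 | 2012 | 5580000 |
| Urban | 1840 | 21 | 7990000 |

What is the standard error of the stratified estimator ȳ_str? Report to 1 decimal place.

Var(ȳ_str) = Σₕ Wₕ²(1 − fₕ)sₕ²/nₕ with Wₕ = Nₕ/N, N = 10124.
Suburban: Wₕ = 0.81825365; term = 0.81825365²·(1 − 0.24287784)·5580000/2012 = 1405.8795.
Urban: Wₕ = 0.18174635; term = 0.18174635²·(1 − 0.01141304)·7990000/21 = 12424.352.
Sum = 13830.232.
SE = √(13830.232) = 117.6.

117.6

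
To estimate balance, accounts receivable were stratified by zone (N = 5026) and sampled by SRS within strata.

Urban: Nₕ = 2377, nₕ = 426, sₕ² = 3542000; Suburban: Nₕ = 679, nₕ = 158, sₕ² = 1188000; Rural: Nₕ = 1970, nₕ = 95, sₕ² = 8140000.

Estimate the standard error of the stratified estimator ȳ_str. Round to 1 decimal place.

Var(ȳ_str) = Σₕ Wₕ²(1 − fₕ)sₕ²/nₕ with Wₕ = Nₕ/N, N = 5026.
Urban: Wₕ = 0.47294071; term = 0.47294071²·(1 − 0.17921750)·3542000/426 = 1526.4425.
Suburban: Wₕ = 0.13509749; term = 0.13509749²·(1 − 0.23269514)·1188000/158 = 105.29843.
Rural: Wₕ = 0.39196180; term = 0.39196180²·(1 − 0.04822335)·8140000/95 = 12529.2.
Sum = 14160.941.
SE = √(14160.941) = 119.0.

119.0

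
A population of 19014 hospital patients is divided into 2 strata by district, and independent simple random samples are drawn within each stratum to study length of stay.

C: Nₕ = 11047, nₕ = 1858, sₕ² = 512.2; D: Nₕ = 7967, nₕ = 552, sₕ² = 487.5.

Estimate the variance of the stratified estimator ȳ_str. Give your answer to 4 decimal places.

Var(ȳ_str) = Σₕ Wₕ²(1 − fₕ)sₕ²/nₕ with Wₕ = Nₕ/N, N = 19014.
C: Wₕ = 0.58099295; term = 0.58099295²·(1 − 0.16819046)·512.2/1858 = 0.077403303.
D: Wₕ = 0.41900705; term = 0.41900705²·(1 − 0.06928580)·487.5/552 = 0.14430937.
Sum = 0.22171267.

0.2217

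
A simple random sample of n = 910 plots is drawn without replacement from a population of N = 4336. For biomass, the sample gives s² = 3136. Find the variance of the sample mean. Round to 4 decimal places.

2.7229

Under SRS without replacement, Var(ȳ) = (1 − f)·s²/n with f = n/N = 910/4336 = 0.20987085.
Var(ȳ) = (1 − 0.20987085)·3136/910 = 0.79012915·3.4461538 = 2.7229066.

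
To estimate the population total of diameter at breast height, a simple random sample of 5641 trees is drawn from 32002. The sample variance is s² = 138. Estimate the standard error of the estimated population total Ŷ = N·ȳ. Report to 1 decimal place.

Var(Ŷ) = N²·Var(ȳ) = N²·(1 − n/N)·s²/n.
f = 5641/32002 = 0.17627023; Var(ȳ) = 0.82372977·138/5641 = 0.020151517.
Var(Ŷ) = 32002² · 0.020151517 = 2.0637733 × 10^7.
SE(Ŷ) = √(2.0637733 × 10^7) = 4542.9.

4542.9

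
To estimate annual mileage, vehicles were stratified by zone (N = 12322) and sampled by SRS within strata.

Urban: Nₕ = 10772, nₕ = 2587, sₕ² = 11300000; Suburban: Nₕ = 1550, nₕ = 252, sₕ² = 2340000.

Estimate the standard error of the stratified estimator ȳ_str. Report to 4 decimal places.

51.5708

Var(ȳ_str) = Σₕ Wₕ²(1 − fₕ)sₕ²/nₕ with Wₕ = Nₕ/N, N = 12322.
Urban: Wₕ = 0.87420873; term = 0.87420873²·(1 − 0.24015967)·11300000/2587 = 2536.4986.
Suburban: Wₕ = 0.12579127; term = 0.12579127²·(1 − 0.16258065)·2340000/252 = 123.04368.
Sum = 2659.5423.
SE = √(2659.5423) = 51.5708.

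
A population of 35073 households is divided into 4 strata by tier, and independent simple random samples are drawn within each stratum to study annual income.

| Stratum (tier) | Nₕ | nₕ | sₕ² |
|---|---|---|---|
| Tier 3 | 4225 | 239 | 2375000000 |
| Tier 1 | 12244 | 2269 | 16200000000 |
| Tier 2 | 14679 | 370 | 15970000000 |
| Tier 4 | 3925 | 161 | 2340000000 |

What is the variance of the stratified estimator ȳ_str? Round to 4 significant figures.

8.389 × 10^6

Var(ȳ_str) = Σₕ Wₕ²(1 − fₕ)sₕ²/nₕ with Wₕ = Nₕ/N, N = 35073.
Tier 3: Wₕ = 0.12046303; term = 0.12046303²·(1 − 0.05656805)·2375000000/239 = 136045.41.
Tier 1: Wₕ = 0.34910045; term = 0.34910045²·(1 − 0.18531526)·16200000000/2269 = 708877.05.
Tier 2: Wₕ = 0.41852707; term = 0.41852707²·(1 − 0.02520608)·15970000000/370 = 7.3699258 × 10^6.
Tier 4: Wₕ = 0.11190945; term = 0.11190945²·(1 − 0.04101911)·2340000000/161 = 174555.46.
Sum = 8.3894037 × 10^6.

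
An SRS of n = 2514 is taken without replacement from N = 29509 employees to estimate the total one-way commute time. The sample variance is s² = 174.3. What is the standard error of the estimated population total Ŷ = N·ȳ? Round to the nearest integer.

7432

Var(Ŷ) = N²·Var(ȳ) = N²·(1 − n/N)·s²/n.
f = 2514/29509 = 0.08519435; Var(ȳ) = 0.91480565·174.3/2514 = 0.06342507.
Var(Ŷ) = 29509² · 0.06342507 = 5.5229351 × 10^7.
SE(Ŷ) = √(5.5229351 × 10^7) = 7432.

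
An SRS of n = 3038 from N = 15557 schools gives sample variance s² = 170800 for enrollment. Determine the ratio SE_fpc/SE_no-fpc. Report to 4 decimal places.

f = n/N = 3038/15557 = 0.19528187.
SE_no-fpc = √(s²/n) = 7.4980796; SE_fpc = √((1−f)s²/n) = 6.7262335.
Ratio = √(1−f) = 0.89706083.

0.8971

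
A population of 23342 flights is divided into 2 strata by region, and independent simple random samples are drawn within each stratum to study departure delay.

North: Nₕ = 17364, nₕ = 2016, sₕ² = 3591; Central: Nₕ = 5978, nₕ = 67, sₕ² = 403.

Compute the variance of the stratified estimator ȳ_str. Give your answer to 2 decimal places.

1.26

Var(ȳ_str) = Σₕ Wₕ²(1 − fₕ)sₕ²/nₕ with Wₕ = Nₕ/N, N = 23342.
North: Wₕ = 0.74389512; term = 0.74389512²·(1 − 0.11610228)·3591/2016 = 0.8712651.
Central: Wₕ = 0.25610488; term = 0.25610488²·(1 − 0.01120776)·403/67 = 0.39009554.
Sum = 1.2613606.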